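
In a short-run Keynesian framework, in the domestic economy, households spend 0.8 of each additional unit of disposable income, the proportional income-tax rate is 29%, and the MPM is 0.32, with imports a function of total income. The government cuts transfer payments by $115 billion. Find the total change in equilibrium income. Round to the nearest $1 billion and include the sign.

−$122 billion

The transfer change shifts disposable income by −$115 billion, so first-round consumption changes by c·ΔTR = 0.8 × (−$115 billion) = −$92 billion.
Expenditure multiplier = 1/(1 − c(1−t) + m) = 1/(1 − 0.8×0.71 + 0.32) = 1/0.752 ≈ 1.33.
The transfer multiplier is c × k ≈ 1.064, so ΔY = k × (c·ΔTR) = (−$92 billion) / 0.752 ≈ −$122 billion.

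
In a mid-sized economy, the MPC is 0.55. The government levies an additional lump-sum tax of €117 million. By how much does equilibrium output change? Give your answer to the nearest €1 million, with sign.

A lump-sum tax change of +€117 million shifts disposable income by −€117 million; first-round consumption changes by −c × ΔT = −0.55 × (+€117 million) = −€64.35 million.
Expenditure multiplier = 1/(1 − MPC) = 1/(1 − 0.55) = 1/0.45 ≈ 2.222.
The tax multiplier is −c × k ≈ −1.222, so ΔY = k × (−c·ΔT) = (−€64.35 million) / 0.45 = −€143 million.

−€143 million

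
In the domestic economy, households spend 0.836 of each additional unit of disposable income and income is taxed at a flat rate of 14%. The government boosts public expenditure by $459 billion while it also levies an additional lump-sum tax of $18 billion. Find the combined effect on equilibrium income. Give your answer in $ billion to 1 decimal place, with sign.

+$1,579.7 billion

Expenditure multiplier = 1/(1 − c(1−t)) = 1/(1 − 0.836×0.86) = 1/0.28104 ≈ 3.558.
ΔG contributes k·ΔG = (+$459 billion) / 0.28104 ≈ +$1,633.2 billion.
ΔT of +$18 billion changes first-round spending by −c·ΔT = −$15.048 billion, contributing k·(−c·ΔT) = (−$15.048 billion) / 0.28104 ≈ −$53.5 billion.
Net ΔY = k(ΔG − c·ΔT) = (+$443.952 billion) / 0.28104 ≈ +$1,579.7 billion.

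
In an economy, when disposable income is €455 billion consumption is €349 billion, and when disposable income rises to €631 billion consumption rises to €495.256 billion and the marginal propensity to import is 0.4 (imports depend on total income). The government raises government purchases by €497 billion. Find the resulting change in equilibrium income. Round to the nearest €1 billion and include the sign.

+€873 billion

MPC = ΔC/ΔYd = (495.256 − 349)/(631 − 455) = 146.256/176 = 0.831.
Expenditure multiplier = 1/(1 − c + m) = 1/(1 − 0.831 + 0.4) = 1/0.569 ≈ 1.757.
ΔY = k × ΔG = (+€497 billion) / 0.569 ≈ +€873 billion.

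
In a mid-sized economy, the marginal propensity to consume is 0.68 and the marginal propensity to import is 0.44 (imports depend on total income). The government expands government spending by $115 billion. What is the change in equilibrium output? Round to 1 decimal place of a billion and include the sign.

+$151.3 billion

Government-spending multiplier = 1/(1 − c + m) = 1/(1 − 0.68 + 0.44) = 1/0.76 ≈ 1.316.
ΔY = k × ΔG = (+$115 billion) / 0.76 ≈ +$151.3 billion.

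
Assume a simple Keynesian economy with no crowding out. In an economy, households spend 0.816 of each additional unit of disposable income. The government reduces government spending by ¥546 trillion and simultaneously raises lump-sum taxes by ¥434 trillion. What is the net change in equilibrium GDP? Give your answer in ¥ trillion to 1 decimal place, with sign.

Expenditure multiplier = 1/(1 − MPC) = 1/(1 − 0.816) = 1/0.184 ≈ 5.435.
ΔG contributes k·ΔG = (−¥546 trillion) / 0.184 ≈ −¥2,967.4 trillion.
ΔT of +¥434 trillion changes first-round spending by −c·ΔT = −¥354.144 trillion, contributing k·(−c·ΔT) = (−¥354.144 trillion) / 0.184 ≈ −¥1,924.7 trillion.
Net ΔY = k(ΔG − c·ΔT) = (−¥900.144 trillion) / 0.184 ≈ −¥4,892.1 trillion.

−¥4,892.1 trillion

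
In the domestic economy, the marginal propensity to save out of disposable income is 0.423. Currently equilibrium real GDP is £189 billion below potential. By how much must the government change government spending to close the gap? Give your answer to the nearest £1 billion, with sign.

MPC = 1 − MPS = 1 − 0.423 = 0.577.
Spending multiplier = 1/(1 − MPC) = 1/(1 − 0.577) = 1/0.423 ≈ 2.364.
Need ΔY = +£189 billion, so ΔG = ΔY/k = (+£189 billion) × 0.423 ≈ +£80 billion.
The government should increase government spending by £80 billion.

+£80 billion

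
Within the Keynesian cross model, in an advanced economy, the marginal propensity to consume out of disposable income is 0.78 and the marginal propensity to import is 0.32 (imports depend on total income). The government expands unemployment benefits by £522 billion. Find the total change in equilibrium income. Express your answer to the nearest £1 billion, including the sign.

+£754 billion

The transfer change shifts disposable income by +£522 billion, so first-round consumption changes by c·ΔTR = 0.78 × (+£522 billion) = +£407.16 billion.
Expenditure multiplier = 1/(1 − c + m) = 1/(1 − 0.78 + 0.32) = 1/0.54 ≈ 1.852.
The transfer multiplier is c × k ≈ 1.444, so ΔY = k × (c·ΔTR) = (+£407.16 billion) / 0.54 = +£754 billion.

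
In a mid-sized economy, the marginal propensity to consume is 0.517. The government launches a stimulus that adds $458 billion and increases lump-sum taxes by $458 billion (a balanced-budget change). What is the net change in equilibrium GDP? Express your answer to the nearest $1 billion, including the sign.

+$458 billion

Expenditure multiplier = 1/(1 − MPC) = 1/(1 − 0.517) = 1/0.483 ≈ 2.07.
ΔG contributes k·ΔG = (+$458 billion) / 0.483 ≈ +$948.2 billion.
ΔT of +$458 billion changes first-round spending by −c·ΔT = −$236.786 billion, contributing k·(−c·ΔT) = (−$236.786 billion) / 0.483 ≈ −$490.2 billion.
With ΔG = ΔT and no other leakages, the balanced-budget multiplier is 1, so ΔY = ΔG = +$458 billion.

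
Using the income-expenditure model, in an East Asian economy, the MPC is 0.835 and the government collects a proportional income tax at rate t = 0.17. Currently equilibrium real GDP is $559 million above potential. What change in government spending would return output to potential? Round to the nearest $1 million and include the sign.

−$172 million

Spending multiplier = 1/(1 − c(1−t)) = 1/(1 − 0.835×0.83) = 1/0.30695 ≈ 3.258.
Need ΔY = −$559 million, so ΔG = ΔY/k = (−$559 million) × 0.30695 ≈ −$172 million.
The government should cut government spending by $172 million.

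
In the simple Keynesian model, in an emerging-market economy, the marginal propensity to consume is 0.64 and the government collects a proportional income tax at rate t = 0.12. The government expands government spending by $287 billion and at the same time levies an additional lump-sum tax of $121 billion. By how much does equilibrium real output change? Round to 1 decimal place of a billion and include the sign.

Expenditure multiplier = 1/(1 − c(1−t)) = 1/(1 − 0.64×0.88) = 1/0.4368 ≈ 2.289.
ΔG contributes k·ΔG = (+$287 billion) / 0.4368 ≈ +$657.1 billion.
ΔT of +$121 billion changes first-round spending by −c·ΔT = −$77.44 billion, contributing k·(−c·ΔT) = (−$77.44 billion) / 0.4368 ≈ −$177.3 billion.
Net ΔY = k(ΔG − c·ΔT) = (+$209.56 billion) / 0.4368 ≈ +$479.8 billion.

+$479.8 billion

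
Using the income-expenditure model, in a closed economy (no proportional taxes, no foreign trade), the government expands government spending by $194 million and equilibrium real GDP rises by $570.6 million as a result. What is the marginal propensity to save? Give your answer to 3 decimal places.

0.340

Implied spending multiplier k = ΔY/ΔG = 570.6/194 ≈ 2.9412.
Since k = 1/(1 − MPC), MPC = 1 − 1/k = 1 − ΔG/ΔY = 1 − 194/570.6 ≈ 0.660.
MPS = 1 − MPC = 0.340.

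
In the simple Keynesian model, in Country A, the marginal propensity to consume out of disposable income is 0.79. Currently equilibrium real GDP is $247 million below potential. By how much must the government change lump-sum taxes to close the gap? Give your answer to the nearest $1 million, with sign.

−$66 million

Spending multiplier = 1/(1 − MPC) = 1/(1 − 0.79) = 1/0.21 ≈ 4.762.
Tax multiplier = −c·k = −0.79/0.21 ≈ −3.762. Need ΔY = +$247 million, so ΔT = ΔY/(−c·k) = −(+$247 million) × 0.21 / 0.79 ≈ −$66 million.
The government should cut lump-sum taxes by $66 million.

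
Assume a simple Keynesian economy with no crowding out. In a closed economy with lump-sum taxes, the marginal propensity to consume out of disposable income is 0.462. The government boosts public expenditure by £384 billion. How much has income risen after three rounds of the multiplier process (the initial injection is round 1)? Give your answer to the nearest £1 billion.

£643 billion

Round 1 adds ΔG = £384 billion; each later round is MPC = 0.462 times the previous.
After 3 rounds: 384 + 177.408 + 81.962496 = ΔG·(1 − c^3)/(1 − c) = 384 × (1 − 0.098611128)/0.538 ≈ £643 billion.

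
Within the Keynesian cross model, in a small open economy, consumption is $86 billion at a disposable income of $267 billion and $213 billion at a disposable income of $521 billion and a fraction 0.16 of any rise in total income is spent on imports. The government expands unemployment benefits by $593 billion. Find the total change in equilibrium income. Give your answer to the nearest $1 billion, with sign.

MPC = ΔC/ΔYd = (213 − 86)/(521 − 267) = 127/254 = 0.5.
The transfer change shifts disposable income by +$593 billion, so first-round consumption changes by c·ΔTR = 0.5 × (+$593 billion) = +$296.5 billion.
Expenditure multiplier = 1/(1 − c + m) = 1/(1 − 0.5 + 0.16) = 1/0.66 ≈ 1.515.
The transfer multiplier is c × k ≈ 0.758, so ΔY = k × (c·ΔTR) = (+$296.5 billion) / 0.66 ≈ +$449 billion.

+$449 billion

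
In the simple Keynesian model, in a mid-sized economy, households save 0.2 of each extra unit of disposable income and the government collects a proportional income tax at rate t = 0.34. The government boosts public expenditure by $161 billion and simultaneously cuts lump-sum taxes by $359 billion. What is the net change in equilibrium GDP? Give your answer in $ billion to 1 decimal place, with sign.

MPC = 1 − MPS = 1 − 0.2 = 0.8.
Expenditure multiplier = 1/(1 − c(1−t)) = 1/(1 − 0.8×0.66) = 1/0.472 ≈ 2.119.
ΔG contributes k·ΔG = (+$161 billion) / 0.472 ≈ +$341.1 billion.
ΔT of −$359 billion changes first-round spending by −c·ΔT = +$287.2 billion, contributing k·(−c·ΔT) = (+$287.2 billion) / 0.472 ≈ +$608.5 billion.
Net ΔY = k(ΔG − c·ΔT) = (+$448.2 billion) / 0.472 ≈ +$949.6 billion.

+$949.6 billion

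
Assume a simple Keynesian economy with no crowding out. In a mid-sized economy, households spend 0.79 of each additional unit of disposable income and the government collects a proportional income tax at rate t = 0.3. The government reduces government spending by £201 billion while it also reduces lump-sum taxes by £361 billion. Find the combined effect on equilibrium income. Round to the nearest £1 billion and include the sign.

Expenditure multiplier = 1/(1 − c(1−t)) = 1/(1 − 0.79×0.7) = 1/0.447 ≈ 2.237.
ΔG contributes k·ΔG = (−£201 billion) / 0.447 ≈ −£449.7 billion.
ΔT of −£361 billion changes first-round spending by −c·ΔT = +£285.19 billion, contributing k·(−c·ΔT) = (+£285.19 billion) / 0.447 ≈ +£638 billion.
Net ΔY = k(ΔG − c·ΔT) = (+£84.19 billion) / 0.447 ≈ +£188 billion.

+£188 billion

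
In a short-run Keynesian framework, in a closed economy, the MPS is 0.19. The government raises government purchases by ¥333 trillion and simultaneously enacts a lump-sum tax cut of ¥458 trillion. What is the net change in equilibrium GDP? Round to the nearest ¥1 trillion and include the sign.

+¥3,705 trillion

MPC = 1 − MPS = 1 − 0.19 = 0.81.
Expenditure multiplier = 1/(1 − MPC) = 1/(1 − 0.81) = 1/0.19 ≈ 5.263.
ΔG contributes k·ΔG = (+¥333 trillion) / 0.19 ≈ +¥1,752.6 trillion.
ΔT of −¥458 trillion changes first-round spending by −c·ΔT = +¥370.98 trillion, contributing k·(−c·ΔT) = (+¥370.98 trillion) / 0.19 ≈ +¥1,952.5 trillion.
Net ΔY = k(ΔG − c·ΔT) = (+¥703.98 trillion) / 0.19 ≈ +¥3,705 trillion.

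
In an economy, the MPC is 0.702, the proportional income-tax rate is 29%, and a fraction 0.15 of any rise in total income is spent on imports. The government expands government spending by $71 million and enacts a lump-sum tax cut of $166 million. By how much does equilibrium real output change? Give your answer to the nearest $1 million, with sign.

Expenditure multiplier = 1/(1 − c(1−t) + m) = 1/(1 − 0.702×0.71 + 0.15) = 1/0.65158 ≈ 1.535.
ΔG contributes k·ΔG = (+$71 million) / 0.65158 ≈ +$109 million.
ΔT of −$166 million changes first-round spending by −c·ΔT = +$116.532 million, contributing k·(−c·ΔT) = (+$116.532 million) / 0.65158 ≈ +$178.8 million.
Net ΔY = k(ΔG − c·ΔT) = (+$187.532 million) / 0.65158 ≈ +$288 million.

+$288 million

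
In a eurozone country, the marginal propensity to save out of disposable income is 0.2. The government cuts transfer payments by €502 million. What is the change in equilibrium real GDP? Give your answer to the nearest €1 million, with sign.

MPC = 1 − MPS = 1 − 0.2 = 0.8.
The transfer change shifts disposable income by −€502 million, so first-round consumption changes by c·ΔTR = 0.8 × (−€502 million) = −€401.6 million.
Expenditure multiplier = 1/(1 − MPC) = 1/(1 − 0.8) = 1/0.2 = 5.
The transfer multiplier is c × k = 4, so ΔY = k × (c·ΔTR) = (−€401.6 million) / 0.2 = −€2,008 million.

−€2,008 million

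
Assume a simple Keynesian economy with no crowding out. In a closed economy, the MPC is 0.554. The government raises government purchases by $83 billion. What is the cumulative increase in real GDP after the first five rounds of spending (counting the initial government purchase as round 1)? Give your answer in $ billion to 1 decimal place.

$176.4 billion

Round 1 adds ΔG = $83 billion; each later round is MPC = 0.554 times the previous.
After 5 rounds: 83 + 45.982 + 25.474028 + 14.112611512 + 7.818386777648 = ΔG·(1 − c^5)/(1 − c) = 83 × (1 − 0.052185376805024)/0.446 ≈ $176.4 billion.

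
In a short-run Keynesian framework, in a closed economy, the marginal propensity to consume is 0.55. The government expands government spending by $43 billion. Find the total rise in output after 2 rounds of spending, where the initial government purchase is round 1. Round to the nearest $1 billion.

Round 1 adds ΔG = $43 billion; each later round is MPC = 0.55 times the previous.
After 2 rounds: 43 + 23.65 = ΔG·(1 − c^2)/(1 − c) = 43 × (1 − 0.3025)/0.45 ≈ $67 billion.

$67 billion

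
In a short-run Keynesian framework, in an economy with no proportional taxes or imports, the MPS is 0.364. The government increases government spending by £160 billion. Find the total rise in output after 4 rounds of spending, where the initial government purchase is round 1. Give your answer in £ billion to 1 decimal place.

£367.6 billion

MPC = 1 − MPS = 1 − 0.364 = 0.636.
Round 1 adds ΔG = £160 billion; each later round is MPC = 0.636 times the previous.
After 4 rounds: 160 + 101.76 + 64.71936 + 41.16151296 = ΔG·(1 − c^4)/(1 − c) = 160 × (1 − 0.163617014016)/0.364 ≈ £367.6 billion.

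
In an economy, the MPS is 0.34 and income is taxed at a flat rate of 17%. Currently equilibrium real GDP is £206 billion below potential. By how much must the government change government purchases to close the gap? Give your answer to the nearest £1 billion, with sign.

MPC = 1 − MPS = 1 − 0.34 = 0.66.
Spending multiplier = 1/(1 − c(1−t)) = 1/(1 − 0.66×0.83) = 1/0.4522 ≈ 2.211.
Need ΔY = +£206 billion, so ΔG = ΔY/k = (+£206 billion) × 0.4522 ≈ +£93 billion.
The government should increase government purchases by £93 billion.

+£93 billion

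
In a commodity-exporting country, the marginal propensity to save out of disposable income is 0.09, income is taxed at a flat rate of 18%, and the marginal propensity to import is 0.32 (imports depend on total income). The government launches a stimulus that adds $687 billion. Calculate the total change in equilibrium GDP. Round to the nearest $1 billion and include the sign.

MPC = 1 − MPS = 1 − 0.09 = 0.91.
Expenditure multiplier = 1/(1 − c(1−t) + m) = 1/(1 − 0.91×0.82 + 0.32) = 1/0.5738 ≈ 1.743.
ΔY = k × ΔG = (+$687 billion) / 0.5738 ≈ +$1,197 billion.

+$1,197 billion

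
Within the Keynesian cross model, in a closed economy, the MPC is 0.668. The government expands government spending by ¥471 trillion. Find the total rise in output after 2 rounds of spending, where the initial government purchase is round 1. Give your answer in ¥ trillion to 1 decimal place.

Round 1 adds ΔG = ¥471 trillion; each later round is MPC = 0.668 times the previous.
After 2 rounds: 471 + 314.628 = ΔG·(1 − c^2)/(1 − c) = 471 × (1 − 0.446224)/0.332 ≈ ¥785.6 trillion.

¥785.6 trillion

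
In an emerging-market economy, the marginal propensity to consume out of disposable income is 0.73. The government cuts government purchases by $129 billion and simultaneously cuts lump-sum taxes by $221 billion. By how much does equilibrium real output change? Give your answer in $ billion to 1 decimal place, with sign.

+$119.7 billion

Expenditure multiplier = 1/(1 − MPC) = 1/(1 − 0.73) = 1/0.27 ≈ 3.704.
ΔG contributes k·ΔG = (−$129 billion) / 0.27 ≈ −$477.8 billion.
ΔT of −$221 billion changes first-round spending by −c·ΔT = +$161.33 billion, contributing k·(−c·ΔT) = (+$161.33 billion) / 0.27 ≈ +$597.5 billion.
Net ΔY = k(ΔG − c·ΔT) = (+$32.33 billion) / 0.27 ≈ +$119.7 billion.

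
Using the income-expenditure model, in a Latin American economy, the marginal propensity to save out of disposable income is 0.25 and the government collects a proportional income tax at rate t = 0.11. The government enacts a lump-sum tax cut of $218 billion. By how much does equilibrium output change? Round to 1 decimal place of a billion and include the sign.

MPC = 1 − MPS = 1 − 0.25 = 0.75.
A lump-sum tax change of −$218 billion shifts disposable income by +$218 billion; first-round consumption changes by −c × ΔT = −0.75 × (−$218 billion) = +$163.5 billion.
Expenditure multiplier = 1/(1 − c(1−t)) = 1/(1 − 0.75×0.89) = 1/0.3325 ≈ 3.008.
The tax multiplier is −c × k ≈ −2.256, so ΔY = k × (−c·ΔT) = (+$163.5 billion) / 0.3325 ≈ +$491.7 billion.

+$491.7 billion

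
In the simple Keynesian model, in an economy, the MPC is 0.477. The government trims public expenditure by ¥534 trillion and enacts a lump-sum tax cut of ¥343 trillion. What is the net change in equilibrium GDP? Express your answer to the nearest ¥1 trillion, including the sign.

Expenditure multiplier = 1/(1 − MPC) = 1/(1 − 0.477) = 1/0.523 ≈ 1.912.
ΔG contributes k·ΔG = (−¥534 trillion) / 0.523 ≈ −¥1,021 trillion.
ΔT of −¥343 trillion changes first-round spending by −c·ΔT = +¥163.611 trillion, contributing k·(−c·ΔT) = (+¥163.611 trillion) / 0.523 ≈ +¥312.8 trillion.
Net ΔY = k(ΔG − c·ΔT) = (−¥370.389 trillion) / 0.523 ≈ −¥708 trillion.

−¥708 trillion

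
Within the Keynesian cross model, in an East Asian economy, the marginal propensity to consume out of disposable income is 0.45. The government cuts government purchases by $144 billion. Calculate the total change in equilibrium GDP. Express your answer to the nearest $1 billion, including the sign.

−$262 billion

Expenditure multiplier = 1/(1 − MPC) = 1/(1 − 0.45) = 1/0.55 ≈ 1.818.
ΔY = k × ΔG = (−$144 billion) / 0.55 ≈ −$262 billion.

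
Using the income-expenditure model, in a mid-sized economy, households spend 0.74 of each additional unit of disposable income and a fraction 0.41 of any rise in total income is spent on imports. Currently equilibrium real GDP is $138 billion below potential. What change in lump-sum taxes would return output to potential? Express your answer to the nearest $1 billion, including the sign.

−$125 billion

Spending multiplier = 1/(1 − c + m) = 1/(1 − 0.74 + 0.41) = 1/0.67 ≈ 1.493.
Tax multiplier = −c·k = −0.74/0.67 ≈ −1.104. Need ΔY = +$138 billion, so ΔT = ΔY/(−c·k) = −(+$138 billion) × 0.67 / 0.74 ≈ −$125 billion.
The government should cut lump-sum taxes by $125 billion.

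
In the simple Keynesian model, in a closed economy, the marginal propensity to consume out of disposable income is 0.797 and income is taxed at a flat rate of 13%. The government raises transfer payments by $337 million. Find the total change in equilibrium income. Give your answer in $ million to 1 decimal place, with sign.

The transfer change shifts disposable income by +$337 million, so first-round consumption changes by c·ΔTR = 0.797 × (+$337 million) = +$268.589 million.
Expenditure multiplier = 1/(1 − c(1−t)) = 1/(1 − 0.797×0.87) = 1/0.30661 ≈ 3.261.
The transfer multiplier is c × k ≈ 2.599, so ΔY = k × (c·ΔTR) = (+$268.589 million) / 0.30661 ≈ +$876 million.

+$876.0 million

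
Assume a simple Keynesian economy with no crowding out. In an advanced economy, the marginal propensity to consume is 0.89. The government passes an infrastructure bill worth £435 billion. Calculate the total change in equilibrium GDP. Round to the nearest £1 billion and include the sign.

Expenditure multiplier = 1/(1 − MPC) = 1/(1 − 0.89) = 1/0.11 ≈ 9.091.
ΔY = k × ΔG = (+£435 billion) / 0.11 ≈ +£3,955 billion.

+£3,955 billion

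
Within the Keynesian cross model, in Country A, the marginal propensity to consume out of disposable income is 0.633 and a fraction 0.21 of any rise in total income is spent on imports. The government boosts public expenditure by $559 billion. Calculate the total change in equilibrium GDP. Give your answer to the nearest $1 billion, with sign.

Expenditure multiplier = 1/(1 − c + m) = 1/(1 − 0.633 + 0.21) = 1/0.577 ≈ 1.733.
ΔY = k × ΔG = (+$559 billion) / 0.577 ≈ +$969 billion.

+$969 billion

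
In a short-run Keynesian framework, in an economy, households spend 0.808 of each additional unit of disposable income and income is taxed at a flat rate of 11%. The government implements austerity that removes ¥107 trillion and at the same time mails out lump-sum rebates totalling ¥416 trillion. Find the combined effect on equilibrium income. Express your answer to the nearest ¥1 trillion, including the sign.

+¥816 trillion

Expenditure multiplier = 1/(1 − c(1−t)) = 1/(1 − 0.808×0.89) = 1/0.28088 ≈ 3.56.
ΔG contributes k·ΔG = (−¥107 trillion) / 0.28088 ≈ −¥380.9 trillion.
ΔT of −¥416 trillion changes first-round spending by −c·ΔT = +¥336.128 trillion, contributing k·(−c·ΔT) = (+¥336.128 trillion) / 0.28088 ≈ +¥1,196.7 trillion.
Net ΔY = k(ΔG − c·ΔT) = (+¥229.128 trillion) / 0.28088 ≈ +¥816 trillion.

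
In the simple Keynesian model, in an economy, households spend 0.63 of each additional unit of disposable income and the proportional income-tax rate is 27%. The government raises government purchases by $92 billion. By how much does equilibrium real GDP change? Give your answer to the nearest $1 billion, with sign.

+$170 billion

Spending multiplier = 1/(1 − c(1−t)) = 1/(1 − 0.63×0.73) = 1/0.5401 ≈ 1.852.
ΔY = k × ΔG = (+$92 billion) / 0.5401 ≈ +$170 billion.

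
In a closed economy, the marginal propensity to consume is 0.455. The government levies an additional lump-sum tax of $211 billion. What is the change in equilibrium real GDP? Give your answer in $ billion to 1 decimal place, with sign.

A lump-sum tax change of +$211 billion shifts disposable income by −$211 billion; first-round consumption changes by −c × ΔT = −0.455 × (+$211 billion) = −$96.005 billion.
Expenditure multiplier = 1/(1 − MPC) = 1/(1 − 0.455) = 1/0.545 ≈ 1.835.
The tax multiplier is −c × k ≈ −0.835, so ΔY = k × (−c·ΔT) = (−$96.005 billion) / 0.545 ≈ −$176.2 billion.

−$176.2 billion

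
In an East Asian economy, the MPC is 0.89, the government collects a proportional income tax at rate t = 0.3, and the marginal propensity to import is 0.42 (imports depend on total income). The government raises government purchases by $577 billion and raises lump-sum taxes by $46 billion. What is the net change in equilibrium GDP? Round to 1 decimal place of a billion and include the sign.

+$672.6 billion

Expenditure multiplier = 1/(1 − c(1−t) + m) = 1/(1 − 0.89×0.7 + 0.42) = 1/0.797 ≈ 1.255.
ΔG contributes k·ΔG = (+$577 billion) / 0.797 ≈ +$724 billion.
ΔT of +$46 billion changes first-round spending by −c·ΔT = −$40.94 billion, contributing k·(−c·ΔT) = (−$40.94 billion) / 0.797 ≈ −$51.4 billion.
Net ΔY = k(ΔG − c·ΔT) = (+$536.06 billion) / 0.797 ≈ +$672.6 billion.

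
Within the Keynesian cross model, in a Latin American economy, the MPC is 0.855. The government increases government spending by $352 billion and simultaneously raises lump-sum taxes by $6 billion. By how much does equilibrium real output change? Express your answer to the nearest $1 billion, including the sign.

+$2,392 billion

Expenditure multiplier = 1/(1 − MPC) = 1/(1 − 0.855) = 1/0.145 ≈ 6.897.
ΔG contributes k·ΔG = (+$352 billion) / 0.145 ≈ +$2,427.6 billion.
ΔT of +$6 billion changes first-round spending by −c·ΔT = −$5.13 billion, contributing k·(−c·ΔT) = (−$5.13 billion) / 0.145 ≈ −$35.4 billion.
Net ΔY = k(ΔG − c·ΔT) = (+$346.87 billion) / 0.145 ≈ +$2,392 billion.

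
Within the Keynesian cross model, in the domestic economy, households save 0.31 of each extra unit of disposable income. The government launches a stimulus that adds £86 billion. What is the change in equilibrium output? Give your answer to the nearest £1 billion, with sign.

+£277 billion

MPC = 1 − MPS = 1 − 0.31 = 0.69.
Spending multiplier = 1/(1 − MPC) = 1/(1 − 0.69) = 1/0.31 ≈ 3.226.
ΔY = k × ΔG = (+£86 billion) / 0.31 ≈ +£277 billion.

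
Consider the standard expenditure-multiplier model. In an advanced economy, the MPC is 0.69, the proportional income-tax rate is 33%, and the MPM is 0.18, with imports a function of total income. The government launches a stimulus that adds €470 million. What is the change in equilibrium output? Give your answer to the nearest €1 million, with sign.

Spending multiplier = 1/(1 − c(1−t) + m) = 1/(1 − 0.69×0.67 + 0.18) = 1/0.7177 ≈ 1.393.
ΔY = k × ΔG = (+€470 million) / 0.7177 ≈ +€655 million.

+€655 million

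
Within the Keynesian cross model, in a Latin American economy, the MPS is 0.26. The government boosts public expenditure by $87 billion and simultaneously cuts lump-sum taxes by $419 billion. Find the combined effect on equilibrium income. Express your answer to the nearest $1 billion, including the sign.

MPC = 1 − MPS = 1 − 0.26 = 0.74.
Expenditure multiplier = 1/(1 − MPC) = 1/(1 − 0.74) = 1/0.26 ≈ 3.846.
ΔG contributes k·ΔG = (+$87 billion) / 0.26 ≈ +$334.6 billion.
ΔT of −$419 billion changes first-round spending by −c·ΔT = +$310.06 billion, contributing k·(−c·ΔT) = (+$310.06 billion) / 0.26 ≈ +$1,192.5 billion.
Net ΔY = k(ΔG − c·ΔT) = (+$397.06 billion) / 0.26 ≈ +$1,527 billion.

+$1,527 billion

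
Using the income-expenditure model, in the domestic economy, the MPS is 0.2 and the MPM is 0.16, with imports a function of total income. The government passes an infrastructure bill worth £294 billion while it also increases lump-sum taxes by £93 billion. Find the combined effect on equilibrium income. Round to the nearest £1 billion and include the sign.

MPC = 1 − MPS = 1 − 0.2 = 0.8.
Expenditure multiplier = 1/(1 − c + m) = 1/(1 − 0.8 + 0.16) = 1/0.36 ≈ 2.778.
ΔG contributes k·ΔG = (+£294 billion) / 0.36 ≈ +£816.7 billion.
ΔT of +£93 billion changes first-round spending by −c·ΔT = −£74.4 billion, contributing k·(−c·ΔT) = (−£74.4 billion) / 0.36 ≈ −£206.7 billion.
Net ΔY = k(ΔG − c·ΔT) = (+£219.6 billion) / 0.36 = +£610 billion.

+£610 billion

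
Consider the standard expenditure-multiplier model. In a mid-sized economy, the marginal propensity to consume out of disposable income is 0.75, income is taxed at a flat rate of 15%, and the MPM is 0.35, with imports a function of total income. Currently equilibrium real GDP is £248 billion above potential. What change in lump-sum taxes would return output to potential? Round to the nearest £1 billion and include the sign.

Spending multiplier = 1/(1 − c(1−t) + m) = 1/(1 − 0.75×0.85 + 0.35) = 1/0.7125 ≈ 1.404.
Tax multiplier = −c·k = −0.75/0.7125 ≈ −1.053. Need ΔY = −£248 billion, so ΔT = ΔY/(−c·k) = −(−£248 billion) × 0.7125 / 0.75 ≈ +£236 billion.
The government should raise lump-sum taxes by £236 billion.

+£236 billion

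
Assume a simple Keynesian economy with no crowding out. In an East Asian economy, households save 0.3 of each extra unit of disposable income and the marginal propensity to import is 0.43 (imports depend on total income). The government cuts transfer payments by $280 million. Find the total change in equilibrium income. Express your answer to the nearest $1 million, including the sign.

−$268 million

MPC = 1 − MPS = 1 − 0.3 = 0.7.
The transfer change shifts disposable income by −$280 million, so first-round consumption changes by c·ΔTR = 0.7 × (−$280 million) = −$196 million.
Expenditure multiplier = 1/(1 − c + m) = 1/(1 − 0.7 + 0.43) = 1/0.73 ≈ 1.37.
The transfer multiplier is c × k ≈ 0.959, so ΔY = k × (c·ΔTR) = (−$196 million) / 0.73 ≈ −$268 million.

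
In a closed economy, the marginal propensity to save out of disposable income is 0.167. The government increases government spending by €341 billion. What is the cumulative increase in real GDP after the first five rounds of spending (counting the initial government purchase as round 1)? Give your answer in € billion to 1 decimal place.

€1,223.0 billion

MPC = 1 − MPS = 1 − 0.167 = 0.833.
Round 1 adds ΔG = €341 billion; each later round is MPC = 0.833 times the previous.
After 5 rounds: 341 + 284.053 + 236.616149 + 197.101252117 + 164.185343013461 = ΔG·(1 − c^5)/(1 − c) = 341 × (1 − 0.401074459619393)/0.167 ≈ €1,223 billion.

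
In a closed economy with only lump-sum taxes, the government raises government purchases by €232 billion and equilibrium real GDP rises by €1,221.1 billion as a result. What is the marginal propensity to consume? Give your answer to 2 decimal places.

0.81

Implied spending multiplier k = ΔY/ΔG = 1,221.1/232 ≈ 5.2634.
Since k = 1/(1 − MPC), MPC = 1 − 1/k = 1 − ΔG/ΔY = 1 − 232/1,221.1 ≈ 0.81.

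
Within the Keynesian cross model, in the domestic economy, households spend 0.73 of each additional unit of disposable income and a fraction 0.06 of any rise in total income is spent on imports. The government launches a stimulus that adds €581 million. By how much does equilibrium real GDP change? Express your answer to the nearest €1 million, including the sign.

+€1,761 million

Spending multiplier = 1/(1 − c + m) = 1/(1 − 0.73 + 0.06) = 1/0.33 ≈ 3.03.
ΔY = k × ΔG = (+€581 million) / 0.33 ≈ +€1,761 million.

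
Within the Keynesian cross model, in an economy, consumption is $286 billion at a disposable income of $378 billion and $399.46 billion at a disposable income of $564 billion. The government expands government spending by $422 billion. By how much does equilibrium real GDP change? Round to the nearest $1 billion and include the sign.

MPC = ΔC/ΔYd = (399.46 − 286)/(564 − 378) = 113.46/186 = 0.61.
Spending multiplier = 1/(1 − MPC) = 1/(1 − 0.61) = 1/0.39 ≈ 2.564.
ΔY = k × ΔG = (+$422 billion) / 0.39 ≈ +$1,082 billion.

+$1,082 billion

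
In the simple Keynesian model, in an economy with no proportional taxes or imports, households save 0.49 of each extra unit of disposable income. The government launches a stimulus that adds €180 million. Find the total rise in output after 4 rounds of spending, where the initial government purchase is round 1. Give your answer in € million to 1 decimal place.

MPC = 1 − MPS = 1 − 0.49 = 0.51.
Round 1 adds ΔG = €180 million; each later round is MPC = 0.51 times the previous.
After 4 rounds: 180 + 91.8 + 46.818 + 23.87718 = ΔG·(1 − c^4)/(1 − c) = 180 × (1 − 0.06765201)/0.49 ≈ €342.5 million.

€342.5 million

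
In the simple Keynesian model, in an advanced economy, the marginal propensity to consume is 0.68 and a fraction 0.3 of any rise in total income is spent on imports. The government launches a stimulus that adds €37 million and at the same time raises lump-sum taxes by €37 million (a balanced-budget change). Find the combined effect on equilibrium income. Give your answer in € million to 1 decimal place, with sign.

Expenditure multiplier = 1/(1 − c + m) = 1/(1 − 0.68 + 0.3) = 1/0.62 ≈ 1.613.
ΔG contributes k·ΔG = (+€37 million) / 0.62 ≈ +€59.7 million.
ΔT of +€37 million changes first-round spending by −c·ΔT = −€25.16 million, contributing k·(−c·ΔT) = (−€25.16 million) / 0.62 ≈ −€40.6 million.
Net ΔY = k(ΔG − c·ΔT) = (+€11.84 million) / 0.62 ≈ +€19.1 million.

+€19.1 million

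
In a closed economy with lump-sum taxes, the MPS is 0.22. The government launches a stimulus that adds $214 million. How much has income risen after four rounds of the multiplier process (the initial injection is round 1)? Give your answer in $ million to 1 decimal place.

MPC = 1 − MPS = 1 − 0.22 = 0.78.
Round 1 adds ΔG = $214 million; each later round is MPC = 0.78 times the previous.
After 4 rounds: 214 + 166.92 + 130.1976 + 101.554128 = ΔG·(1 − c^4)/(1 − c) = 214 × (1 − 0.37015056)/0.22 ≈ $612.7 million.

$612.7 million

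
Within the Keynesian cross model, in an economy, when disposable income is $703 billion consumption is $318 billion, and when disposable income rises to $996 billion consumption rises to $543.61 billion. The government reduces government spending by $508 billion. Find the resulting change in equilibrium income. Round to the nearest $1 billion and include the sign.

−$2,209 billion

MPC = ΔC/ΔYd = (543.61 − 318)/(996 − 703) = 225.61/293 = 0.77.
Expenditure multiplier = 1/(1 − MPC) = 1/(1 − 0.77) = 1/0.23 ≈ 4.348.
ΔY = k × ΔG = (−$508 billion) / 0.23 ≈ −$2,209 billion.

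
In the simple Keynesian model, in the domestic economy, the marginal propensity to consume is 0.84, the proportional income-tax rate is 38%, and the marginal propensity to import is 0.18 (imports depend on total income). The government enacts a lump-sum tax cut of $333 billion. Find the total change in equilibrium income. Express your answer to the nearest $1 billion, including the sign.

A lump-sum tax change of −$333 billion shifts disposable income by +$333 billion; first-round consumption changes by −c × ΔT = −0.84 × (−$333 billion) = +$279.72 billion.
Expenditure multiplier = 1/(1 − c(1−t) + m) = 1/(1 − 0.84×0.62 + 0.18) = 1/0.6592 ≈ 1.517.
The tax multiplier is −c × k ≈ −1.274, so ΔY = k × (−c·ΔT) = (+$279.72 billion) / 0.6592 ≈ +$424 billion.

+$424 billion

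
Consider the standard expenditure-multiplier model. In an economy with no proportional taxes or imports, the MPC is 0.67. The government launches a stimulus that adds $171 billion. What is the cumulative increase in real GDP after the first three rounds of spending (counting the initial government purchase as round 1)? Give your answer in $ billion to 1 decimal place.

$362.3 billion

Round 1 adds ΔG = $171 billion; each later round is MPC = 0.67 times the previous.
After 3 rounds: 171 + 114.57 + 76.7619 = ΔG·(1 − c^3)/(1 − c) = 171 × (1 − 0.300763)/0.33 ≈ $362.3 billion.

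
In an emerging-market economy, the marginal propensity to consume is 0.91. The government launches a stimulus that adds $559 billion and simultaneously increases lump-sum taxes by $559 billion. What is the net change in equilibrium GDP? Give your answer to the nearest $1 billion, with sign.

Expenditure multiplier = 1/(1 − MPC) = 1/(1 − 0.91) = 1/0.09 ≈ 11.111.
ΔG contributes k·ΔG = (+$559 billion) / 0.09 ≈ +$6,211.1 billion.
ΔT of +$559 billion changes first-round spending by −c·ΔT = −$508.69 billion, contributing k·(−c·ΔT) = (−$508.69 billion) / 0.09 ≈ −$5,652.1 billion.
With ΔG = ΔT and no other leakages, the balanced-budget multiplier is 1, so ΔY = ΔG = +$559 billion.

+$559 billion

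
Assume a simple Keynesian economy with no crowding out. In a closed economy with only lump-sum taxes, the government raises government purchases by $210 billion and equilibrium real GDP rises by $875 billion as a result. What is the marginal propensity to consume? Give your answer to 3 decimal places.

0.760

Implied spending multiplier k = ΔY/ΔG = 875/210 ≈ 4.1667.
Since k = 1/(1 − MPC), MPC = 1 − 1/k = 1 − ΔG/ΔY = 1 − 210/875 = 0.760.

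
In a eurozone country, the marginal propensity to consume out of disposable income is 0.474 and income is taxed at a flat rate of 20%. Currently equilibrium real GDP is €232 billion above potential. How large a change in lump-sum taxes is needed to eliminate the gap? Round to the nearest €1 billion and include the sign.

Spending multiplier = 1/(1 − c(1−t)) = 1/(1 − 0.474×0.8) = 1/0.6208 ≈ 1.611.
Tax multiplier = −c·k = −0.474/0.6208 ≈ −0.764. Need ΔY = −€232 billion, so ΔT = ΔY/(−c·k) = −(−€232 billion) × 0.6208 / 0.474 ≈ +€304 billion.
The government should raise lump-sum taxes by €304 billion.

+€304 billion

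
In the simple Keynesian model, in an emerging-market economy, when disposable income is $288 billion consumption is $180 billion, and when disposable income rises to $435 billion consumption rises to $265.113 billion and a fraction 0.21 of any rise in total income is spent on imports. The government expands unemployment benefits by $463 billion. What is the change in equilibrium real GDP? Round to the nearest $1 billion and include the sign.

+$425 billion

MPC = ΔC/ΔYd = (265.113 − 180)/(435 − 288) = 85.113/147 = 0.579.
The transfer change shifts disposable income by +$463 billion, so first-round consumption changes by c·ΔTR = 0.579 × (+$463 billion) = +$268.077 billion.
Expenditure multiplier = 1/(1 − c + m) = 1/(1 − 0.579 + 0.21) = 1/0.631 ≈ 1.585.
The transfer multiplier is c × k ≈ 0.918, so ΔY = k × (c·ΔTR) = (+$268.077 billion) / 0.631 ≈ +$425 billion.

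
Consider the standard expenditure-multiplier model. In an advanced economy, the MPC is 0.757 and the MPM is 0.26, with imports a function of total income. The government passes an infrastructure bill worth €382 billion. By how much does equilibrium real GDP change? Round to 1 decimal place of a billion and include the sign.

+€759.4 billion

Spending multiplier = 1/(1 − c + m) = 1/(1 − 0.757 + 0.26) = 1/0.503 ≈ 1.988.
ΔY = k × ΔG = (+€382 billion) / 0.503 ≈ +€759.4 billion.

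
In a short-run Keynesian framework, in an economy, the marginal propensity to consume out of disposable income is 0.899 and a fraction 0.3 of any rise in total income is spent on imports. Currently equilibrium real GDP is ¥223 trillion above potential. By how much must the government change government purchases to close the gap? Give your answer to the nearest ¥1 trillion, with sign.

−¥89 trillion

Spending multiplier = 1/(1 − c + m) = 1/(1 − 0.899 + 0.3) = 1/0.401 ≈ 2.494.
Need ΔY = −¥223 trillion, so ΔG = ΔY/k = (−¥223 trillion) × 0.401 ≈ −¥89 trillion.
The government should cut government purchases by ¥89 trillion.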